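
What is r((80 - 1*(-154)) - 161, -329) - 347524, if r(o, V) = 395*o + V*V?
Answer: -210448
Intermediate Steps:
r(o, V) = V**2 + 395*o (r(o, V) = 395*o + V**2 = V**2 + 395*o)
r((80 - 1*(-154)) - 161, -329) - 347524 = ((-329)**2 + 395*((80 - 1*(-154)) - 161)) - 347524 = (108241 + 395*((80 + 154) - 161)) - 347524 = (108241 + 395*(234 - 161)) - 347524 = (108241 + 395*73) - 347524 = (108241 + 28835) - 347524 = 137076 - 347524 = -210448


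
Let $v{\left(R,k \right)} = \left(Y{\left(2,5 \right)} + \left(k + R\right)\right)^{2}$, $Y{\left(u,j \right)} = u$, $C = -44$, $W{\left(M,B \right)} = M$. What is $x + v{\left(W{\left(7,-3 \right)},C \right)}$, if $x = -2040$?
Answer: $-815$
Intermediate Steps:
$v{\left(R,k \right)} = \left(2 + R + k\right)^{2}$ ($v{\left(R,k \right)} = \left(2 + \left(k + R\right)\right)^{2} = \left(2 + \left(R + k\right)\right)^{2} = \left(2 + R + k\right)^{2}$)
$x + v{\left(W{\left(7,-3 \right)},C \right)} = -2040 + \left(2 + 7 - 44\right)^{2} = -2040 + \left(-35\right)^{2} = -2040 + 1225 = -815$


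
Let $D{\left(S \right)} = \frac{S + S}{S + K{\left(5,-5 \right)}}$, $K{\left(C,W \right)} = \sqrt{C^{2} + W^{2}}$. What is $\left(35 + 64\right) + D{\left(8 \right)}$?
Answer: $\frac{757}{7} - \frac{40 \sqrt{2}}{7} \approx 100.06$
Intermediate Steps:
$D{\left(S \right)} = \frac{2 S}{S + 5 \sqrt{2}}$ ($D{\left(S \right)} = \frac{S + S}{S + \sqrt{5^{2} + \left(-5\right)^{2}}} = \frac{2 S}{S + \sqrt{25 + 25}} = \frac{2 S}{S + \sqrt{50}} = \frac{2 S}{S + 5 \sqrt{2}}$)
$\left(35 + 64\right) + D{\left(8 \right)} = \left(35 + 64\right) + 2 \cdot 8 \frac{1}{8 + 5 \sqrt{2}} = 99 + \frac{16}{8 + 5 \sqrt{2}}$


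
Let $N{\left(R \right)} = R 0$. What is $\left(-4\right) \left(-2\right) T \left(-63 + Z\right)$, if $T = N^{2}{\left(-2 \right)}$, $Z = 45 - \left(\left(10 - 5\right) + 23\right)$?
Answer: $0$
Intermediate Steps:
$N{\left(R \right)} = 0$
$Z = 17$ ($Z = 45 - \left(\left(10 - 5\right) + 23\right) = 45 - \left(5 + 23\right) = 45 - 28 = 17$)
$T = 0$ ($T = 0^{2} = 0$)
$\left(-4\right) \left(-2\right) T \left(-63 + Z\right) = \left(-4\right) \left(-2\right) 0 \left(-63 + 17\right) = 8 \cdot 0 \left(-46\right) = 0 \left(-46\right) = 0$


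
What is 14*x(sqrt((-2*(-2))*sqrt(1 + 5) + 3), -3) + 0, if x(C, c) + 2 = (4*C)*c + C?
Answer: -28 - 154*sqrt(3 + 4*sqrt(6)) ≈ -578.92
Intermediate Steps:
x(C, c) = -2 + C + 4*C*c (x(C, c) = -2 + ((4*C)*c + C) = -2 + (4*C*c + C) = -2 + (C + 4*C*c) = -2 + C + 4*C*c)
14*x(sqrt((-2*(-2))*sqrt(1 + 5) + 3), -3) + 0 = 14*(-2 + sqrt((-2*(-2))*sqrt(1 + 5) + 3) + 4*sqrt((-2*(-2))*sqrt(1 + 5) + 3)*(-3)) + 0 = 14*(-2 + sqrt(4*sqrt(6) + 3) + 4*sqrt(4*sqrt(6) + 3)*(-3)) + 0 = 14*(-2 + sqrt(3 + 4*sqrt(6)) + 4*sqrt(3 + 4*sqrt(6))*(-3)) + 0 = 14*(-2 + sqrt(3 + 4*sqrt(6)) - 12*sqrt(3 + 4*sqrt(6))) + 0 = 14*(-2 - 11*sqrt(3 + 4*sqrt(6))) + 0 = (-28 - 154*sqrt(3 + 4*sqrt(6))) + 0 = -28 - 154*sqrt(3 + 4*sqrt(6))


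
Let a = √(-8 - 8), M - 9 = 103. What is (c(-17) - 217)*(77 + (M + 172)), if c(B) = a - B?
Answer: -72200 + 1444*I ≈ -72200.0 + 1444.0*I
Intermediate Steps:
M = 112 (M = 9 + 103 = 112)
a = 4*I (a = √(-16) = 4*I ≈ 4.0*I)
c(B) = -B + 4*I (c(B) = 4*I - B = -B + 4*I)
(c(-17) - 217)*(77 + (M + 172)) = ((-1*(-17) + 4*I) - 217)*(77 + (112 + 172)) = ((17 + 4*I) - 217)*(77 + 284) = (-200 + 4*I)*361 = -72200 + 1444*I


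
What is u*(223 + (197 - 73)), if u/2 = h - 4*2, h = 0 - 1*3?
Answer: -7634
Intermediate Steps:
h = -3 (h = 0 - 3 = -3)
u = -22 (u = 2*(-3 - 4*2) = 2*(-3 - 8) = 2*(-11) = -22)
u*(223 + (197 - 73)) = -22*(223 + (197 - 73)) = -22*(223 + 124) = -22*347 = -7634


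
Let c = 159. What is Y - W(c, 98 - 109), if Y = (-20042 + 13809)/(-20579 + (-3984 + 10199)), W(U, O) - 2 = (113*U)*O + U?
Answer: 2836551497/14364 ≈ 1.9748e+5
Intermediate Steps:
W(U, O) = 2 + U + 113*O*U (W(U, O) = 2 + ((113*U)*O + U) = 2 + (113*O*U + U) = 2 + (U + 113*O*U) = 2 + U + 113*O*U)
Y = 6233/14364 (Y = -6233/(-20579 + 6215) = -6233/(-14364) = -6233*(-1/14364) = 6233/14364 ≈ 0.43393)
Y - W(c, 98 - 109) = 6233/14364 - (2 + 159 + 113*(98 - 109)*159) = 6233/14364 - (2 + 159 + 113*(-11)*159) = 6233/14364 - (2 + 159 - 197637) = 6233/14364 - 1*(-197476) = 6233/14364 + 197476 = 2836551497/14364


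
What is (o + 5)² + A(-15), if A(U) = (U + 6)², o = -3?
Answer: 85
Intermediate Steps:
A(U) = (6 + U)²
(o + 5)² + A(-15) = (-3 + 5)² + (6 - 15)² = 2² + (-9)² = 4 + 81 = 85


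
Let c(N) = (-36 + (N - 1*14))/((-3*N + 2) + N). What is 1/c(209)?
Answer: -416/159 ≈ -2.6164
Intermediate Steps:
c(N) = (-50 + N)/(2 - 2*N) (c(N) = (-36 + (N - 14))/((2 - 3*N) + N) = (-36 + (-14 + N))/(2 - 2*N) = (-50 + N)/(2 - 2*N))
1/c(209) = 1/((50 - 1*209)/(2*(-1 + 209))) = 1/((1/2)*(50 - 209)/208) = 1/((1/2)*(1/208)*(-159)) = 1/(-159/416) = -416/159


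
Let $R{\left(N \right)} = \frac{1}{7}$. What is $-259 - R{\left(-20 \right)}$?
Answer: $- \frac{1814}{7} \approx -259.14$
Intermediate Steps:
$R{\left(N \right)} = \frac{1}{7}$
$-259 - R{\left(-20 \right)} = -259 - \frac{1}{7} = - \frac{1814}{7}$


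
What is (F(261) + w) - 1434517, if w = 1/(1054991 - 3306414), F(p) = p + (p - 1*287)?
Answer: -3229175483287/2251423 ≈ -1.4343e+6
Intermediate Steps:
F(p) = -287 + 2*p (F(p) = p + (p - 287) = p + (-287 + p) = -287 + 2*p)
w = -1/2251423 (w = 1/(-2251423) = -1/2251423 ≈ -4.4416e-7)
(F(261) + w) - 1434517 = ((-287 + 2*261) - 1/2251423) - 1434517 = ((-287 + 522) - 1/2251423) - 1434517 = (235 - 1/2251423) - 1434517 = 529084404/2251423 - 1434517 = -3229175483287/2251423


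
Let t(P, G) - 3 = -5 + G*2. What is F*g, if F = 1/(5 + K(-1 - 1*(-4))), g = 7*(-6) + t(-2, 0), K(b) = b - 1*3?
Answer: -44/5 ≈ -8.8000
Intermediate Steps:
K(b) = -3 + b (K(b) = b - 3 = -3 + b)
t(P, G) = -2 + 2*G (t(P, G) = 3 + (-5 + G*2) = 3 + (-5 + 2*G) = -2 + 2*G)
g = -44 (g = 7*(-6) + (-2 + 2*0) = -42 + (-2 + 0) = -42 - 2 = -44)
F = 1/5 (F = 1/(5 + (-3 + (-1 - 1*(-4)))) = 1/(5 + (-3 + (-1 + 4))) = 1/(5 + (-3 + 3)) = 1/(5 + 0) = 1/5 ≈ 0.20000)
F*g = (1/5)*(-44) = -44/5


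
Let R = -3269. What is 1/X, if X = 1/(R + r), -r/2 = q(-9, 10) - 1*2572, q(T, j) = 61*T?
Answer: 2973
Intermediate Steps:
r = 6242 (r = -2*(61*(-9) - 1*2572) = -2*(-549 - 2572) = -2*(-3121) = 6242)
X = 1/2973 (X = 1/(-3269 + 6242) = 1/2973 ≈ 0.00033636)
1/X = 1/(1/2973) = 2973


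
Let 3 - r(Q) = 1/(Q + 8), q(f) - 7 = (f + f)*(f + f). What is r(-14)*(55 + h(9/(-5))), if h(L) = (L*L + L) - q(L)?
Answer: 2888/25 ≈ 115.52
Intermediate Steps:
q(f) = 7 + 4*f² (q(f) = 7 + (f + f)*(f + f) = 7 + (2*f)*(2*f) = 7 + 4*f²)
h(L) = -7 + L - 3*L² (h(L) = (L*L + L) - (7 + 4*L²) = (L² + L) + (-7 - 4*L²) = (L + L²) + (-7 - 4*L²) = -7 + L - 3*L²)
r(Q) = 3 - 1/(8 + Q) (r(Q) = 3 - 1/(Q + 8) = 3 - 1/(8 + Q))
r(-14)*(55 + h(9/(-5))) = ((23 + 3*(-14))/(8 - 14))*(55 + (-7 + 9/(-5) - 3*(9/(-5))²)) = ((23 - 42)/(-6))*(55 + (-7 + 9*(-⅕) - 3*(9*(-⅕))²)) = (-⅙*(-19))*(55 + (-7 - 9/5 - 3*(-9/5)²)) = 19*(55 + (-7 - 9/5 - 3*81/25))/6 = 19*(55 + (-7 - 9/5 - 243/25))/6 = 19*(55 - 463/25)/6 = (19/6)*(912/25) = 2888/25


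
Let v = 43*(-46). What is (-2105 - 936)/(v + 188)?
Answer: 3041/1790 ≈ 1.6989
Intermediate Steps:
v = -1978
(-2105 - 936)/(v + 188) = (-2105 - 936)/(-1978 + 188) = -3041/(-1790) = -3041*(-1/1790) = 3041/1790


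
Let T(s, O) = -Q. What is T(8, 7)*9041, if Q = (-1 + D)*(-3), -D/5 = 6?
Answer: -840813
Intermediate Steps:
D = -30 (D = -5*6 = -30)
Q = 93 (Q = (-1 - 30)*(-3) = -31*(-3) = 93)
T(s, O) = -93 (T(s, O) = -1*93 = -93)
T(8, 7)*9041 = -93*9041 = -840813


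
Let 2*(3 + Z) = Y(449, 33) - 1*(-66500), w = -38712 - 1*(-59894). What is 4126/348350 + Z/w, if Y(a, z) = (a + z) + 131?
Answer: 11775758657/7378749700 ≈ 1.5959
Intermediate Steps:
Y(a, z) = 131 + a + z
w = 21182 (w = -38712 + 59894 = 21182)
Z = 67107/2 (Z = -3 + ((131 + 449 + 33) - 1*(-66500))/2 = -3 + (613 + 66500)/2 = -3 + (1/2)*67113 = -3 + 67113/2 = 67107/2 ≈ 33554.)
4126/348350 + Z/w = 4126/348350 + (67107/2)/21182 = 4126*(1/348350) + (67107/2)*(1/21182) = 2063/174175 + 67107/42364 = 11775758657/7378749700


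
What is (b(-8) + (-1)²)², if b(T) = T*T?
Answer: 4225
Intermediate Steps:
b(T) = T²
(b(-8) + (-1)²)² = ((-8)² + (-1)²)² = (64 + 1)² = 65² = 4225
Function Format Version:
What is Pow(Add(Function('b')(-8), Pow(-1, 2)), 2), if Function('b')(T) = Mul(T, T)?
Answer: 4225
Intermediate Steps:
Function('b')(T) = Pow(T, 2)
Pow(Add(Function('b')(-8), Pow(-1, 2)), 2) = Pow(Add(Pow(-8, 2), Pow(-1, 2)), 2) = Pow(Add(64, 1), 2) = Pow(65, 2) = 4225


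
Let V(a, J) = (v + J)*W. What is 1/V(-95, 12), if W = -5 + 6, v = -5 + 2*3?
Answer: 1/13 ≈ 0.076923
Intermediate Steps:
v = 1 (v = -5 + 6 = 1)
W = 1
V(a, J) = 1 + J (V(a, J) = (1 + J)*1 = 1 + J)
1/V(-95, 12) = 1/(1 + 12) = 1/13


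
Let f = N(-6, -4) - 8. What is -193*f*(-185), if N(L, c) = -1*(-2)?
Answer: -214230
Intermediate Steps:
N(L, c) = 2
f = -6 (f = 2 - 8 = -6)
-193*f*(-185) = -193*(-6)*(-185) = 1158*(-185) = -214230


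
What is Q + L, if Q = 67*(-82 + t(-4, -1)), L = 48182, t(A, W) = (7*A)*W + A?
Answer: 44296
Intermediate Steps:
t(A, W) = A + 7*A*W (t(A, W) = 7*A*W + A = A + 7*A*W)
Q = -3886 (Q = 67*(-82 - 4*(1 + 7*(-1))) = 67*(-82 - 4*(1 - 7)) = 67*(-82 - 4*(-6)) = 67*(-82 + 24) = 67*(-58) = -3886)
Q + L = -3886 + 48182 = 44296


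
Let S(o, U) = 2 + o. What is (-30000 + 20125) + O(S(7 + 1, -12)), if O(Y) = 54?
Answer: -9821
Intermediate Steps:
(-30000 + 20125) + O(S(7 + 1, -12)) = (-30000 + 20125) + 54 = -9875 + 54 = -9821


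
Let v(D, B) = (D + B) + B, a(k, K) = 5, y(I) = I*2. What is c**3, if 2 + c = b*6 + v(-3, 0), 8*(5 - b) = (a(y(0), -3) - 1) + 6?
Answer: 42875/8 ≈ 5359.4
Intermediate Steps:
y(I) = 2*I
v(D, B) = D + 2*B (v(D, B) = (B + D) + B = D + 2*B)
b = 15/4 (b = 5 - ((5 - 1) + 6)/8 = 5 - (4 + 6)/8 = 5 - 1/8*10 = 5 - 5/4 = 15/4 ≈ 3.7500)
c = 35/2 (c = -2 + ((15/4)*6 + (-3 + 2*0)) = -2 + (45/2 + (-3 + 0)) = -2 + (45/2 - 3) = -2 + 39/2 = 35/2 ≈ 17.500)
c**3 = (35/2)**3 = 42875/8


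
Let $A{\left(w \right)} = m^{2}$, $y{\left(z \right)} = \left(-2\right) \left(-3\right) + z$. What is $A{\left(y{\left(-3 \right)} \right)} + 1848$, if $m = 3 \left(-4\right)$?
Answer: $1992$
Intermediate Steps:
$y{\left(z \right)} = 6 + z$
$m = -12$
$A{\left(w \right)} = 144$ ($A{\left(w \right)} = \left(-12\right)^{2} = 144$)
$A{\left(y{\left(-3 \right)} \right)} + 1848 = 144 + 1848 = 1992$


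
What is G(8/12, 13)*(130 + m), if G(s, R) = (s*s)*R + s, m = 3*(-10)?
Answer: 5800/9 ≈ 644.44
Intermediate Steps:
m = -30
G(s, R) = s + R*s² (G(s, R) = s²*R + s = R*s² + s = s + R*s²)
G(8/12, 13)*(130 + m) = ((8/12)*(1 + 13*(8/12)))*(130 - 30) = ((8*(1/12))*(1 + 13*(8*(1/12))))*100 = (2*(1 + 13*(⅔))/3)*100 = (2*(1 + 26/3)/3)*100 = ((⅔)*(29/3))*100 = (58/9)*100 = 5800/9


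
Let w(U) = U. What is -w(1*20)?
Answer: -20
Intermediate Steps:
-w(1*20) = -20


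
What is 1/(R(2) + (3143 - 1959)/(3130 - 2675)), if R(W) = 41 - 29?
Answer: 455/6644 ≈ 0.068483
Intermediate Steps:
R(W) = 12
1/(R(2) + (3143 - 1959)/(3130 - 2675)) = 1/(12 + (3143 - 1959)/(3130 - 2675)) = 1/(12 + 1184/455) = 1/(6644/455) = 455/6644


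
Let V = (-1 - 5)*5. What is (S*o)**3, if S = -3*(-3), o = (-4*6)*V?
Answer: 272097792000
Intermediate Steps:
V = -30 (V = -6*5 = -30)
o = 720 (o = -4*6*(-30) = -24*(-30) = 720)
S = 9
(S*o)**3 = (9*720)**3 = 6480**3 = 272097792000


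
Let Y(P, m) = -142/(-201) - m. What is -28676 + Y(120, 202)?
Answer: -5804336/201 ≈ -28877.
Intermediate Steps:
Y(P, m) = 142/201 - m (Y(P, m) = -142*(-1/201) - m = 142/201 - m)
-28676 + Y(120, 202) = -28676 + (142/201 - 1*202) = -28676 + (142/201 - 202) = -28676 - 40460/201 = -5804336/201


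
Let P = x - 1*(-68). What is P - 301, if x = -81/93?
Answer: -7250/31 ≈ -233.87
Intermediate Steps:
x = -27/31 (x = -81*1/93 = -27/31 ≈ -0.87097)
P = 2081/31 (P = -27/31 - 1*(-68) = -27/31 + 68 = 2081/31 ≈ 67.129)
P - 301 = 2081/31 - 301 = -7250/31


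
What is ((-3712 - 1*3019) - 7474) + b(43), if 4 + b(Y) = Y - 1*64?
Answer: -14230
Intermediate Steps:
b(Y) = -68 + Y (b(Y) = -4 + (Y - 1*64) = -4 + (Y - 64) = -4 + (-64 + Y) = -68 + Y)
((-3712 - 1*3019) - 7474) + b(43) = ((-3712 - 1*3019) - 7474) + (-68 + 43) = ((-3712 - 3019) - 7474) - 25 = (-6731 - 7474) - 25 = -14205 - 25 = -14230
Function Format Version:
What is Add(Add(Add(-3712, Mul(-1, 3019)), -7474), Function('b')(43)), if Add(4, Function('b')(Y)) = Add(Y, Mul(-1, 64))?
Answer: -14230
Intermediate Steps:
Function('b')(Y) = Add(-68, Y) (Function('b')(Y) = Add(-4, Add(Y, Mul(-1, 64))) = Add(-4, Add(Y, -64)) = Add(-4, Add(-64, Y)) = Add(-68, Y))
Add(Add(Add(-3712, Mul(-1, 3019)), -7474), Function('b')(43)) = Add(Add(Add(-3712, Mul(-1, 3019)), -7474), Add(-68, 43)) = Add(Add(Add(-3712, -3019), -7474), -25) = Add(Add(-6731, -7474), -25) = Add(-14205, -25) = -14230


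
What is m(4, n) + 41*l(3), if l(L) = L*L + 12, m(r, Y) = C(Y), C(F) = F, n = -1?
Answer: 860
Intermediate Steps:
m(r, Y) = Y
l(L) = 12 + L**2 (l(L) = L**2 + 12 = 12 + L**2)
m(4, n) + 41*l(3) = -1 + 41*(12 + 3**2) = -1 + 41*(12 + 9) = -1 + 41*21 = -1 + 861 = 860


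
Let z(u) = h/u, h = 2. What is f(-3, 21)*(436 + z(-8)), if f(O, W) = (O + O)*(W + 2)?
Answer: -120267/2 ≈ -60134.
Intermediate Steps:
z(u) = 2/u
f(O, W) = 2*O*(2 + W) (f(O, W) = (2*O)*(2 + W) = 2*O*(2 + W))
f(-3, 21)*(436 + z(-8)) = (2*(-3)*(2 + 21))*(436 + 2/(-8)) = (2*(-3)*23)*(436 + 2*(-⅛)) = -138*(436 - ¼) = -138*1743/4 = -120267/2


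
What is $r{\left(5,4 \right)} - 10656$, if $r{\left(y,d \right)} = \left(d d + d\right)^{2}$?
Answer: $-10256$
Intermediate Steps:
$r{\left(y,d \right)} = \left(d + d^{2}\right)^{2}$ ($r{\left(y,d \right)} = \left(d^{2} + d\right)^{2} = \left(d + d^{2}\right)^{2}$)
$r{\left(5,4 \right)} - 10656 = 4^{2} \left(1 + 4\right)^{2} - 10656 = 16 \cdot 5^{2} - 10656 = 16 \cdot 25 - 10656 = 400 - 10656 = -10256$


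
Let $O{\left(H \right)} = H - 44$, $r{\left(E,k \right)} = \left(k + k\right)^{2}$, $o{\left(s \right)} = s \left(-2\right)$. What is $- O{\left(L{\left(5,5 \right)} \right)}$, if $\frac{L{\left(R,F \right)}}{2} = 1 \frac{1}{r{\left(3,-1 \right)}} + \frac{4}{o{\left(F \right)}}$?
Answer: $\frac{443}{10} \approx 44.3$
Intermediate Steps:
$o{\left(s \right)} = - 2 s$
$r{\left(E,k \right)} = 4 k^{2}$ ($r{\left(E,k \right)} = \left(2 k\right)^{2} = 4 k^{2}$)
$L{\left(R,F \right)} = \frac{1}{2} - \frac{4}{F}$ ($L{\left(R,F \right)} = 2 \left(1 \frac{1}{4 \left(-1\right)^{2}} + \frac{4}{\left(-2\right) F}\right) = 2 \left(1 \frac{1}{4 \cdot 1} + 4 \left(- \frac{1}{2 F}\right)\right) = 2 \left(1 \cdot \frac{1}{4} - \frac{2}{F}\right) = 2 \left(\frac{1}{4} - \frac{2}{F}\right) = \frac{1}{2} - \frac{4}{F}$)
$O{\left(H \right)} = -44 + H$
$- O{\left(L{\left(5,5 \right)} \right)} = - (-44 + \frac{-8 + 5}{2 \cdot 5}) = - (-44 + \frac{1}{2} \cdot \frac{1}{5} \left(-3\right)) = - (-44 - \frac{3}{10}) = \left(-1\right) \left(- \frac{443}{10}\right) = \frac{443}{10}$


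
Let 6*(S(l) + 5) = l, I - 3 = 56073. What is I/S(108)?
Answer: 56076/13 ≈ 4313.5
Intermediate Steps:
I = 56076 (I = 3 + 56073 = 56076)
S(l) = -5 + l/6
I/S(108) = 56076/(-5 + (1/6)*108) = 56076/(-5 + 18) = 56076/13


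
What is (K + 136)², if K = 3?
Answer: 19321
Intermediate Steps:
(K + 136)² = (3 + 136)² = 139² = 19321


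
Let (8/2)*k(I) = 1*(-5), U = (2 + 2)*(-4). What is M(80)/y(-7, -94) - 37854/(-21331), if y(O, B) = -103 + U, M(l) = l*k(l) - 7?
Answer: 6787043/2538389 ≈ 2.6738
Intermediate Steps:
U = -16 (U = 4*(-4) = -16)
k(I) = -5/4 (k(I) = (1*(-5))/4 = (¼)*(-5) = -5/4)
M(l) = -7 - 5*l/4 (M(l) = l*(-5/4) - 7 = -5*l/4 - 7 = -7 - 5*l/4)
y(O, B) = -119 (y(O, B) = -103 - 16 = -119)
M(80)/y(-7, -94) - 37854/(-21331) = (-7 - 5/4*80)/(-119) - 37854/(-21331) = (-7 - 100)*(-1/119) - 37854*(-1/21331) = -107*(-1/119) + 37854/21331 = 107/119 + 37854/21331 = 6787043/2538389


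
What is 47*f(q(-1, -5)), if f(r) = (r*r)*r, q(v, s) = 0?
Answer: 0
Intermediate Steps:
f(r) = r³ (f(r) = r²*r = r³)
47*f(q(-1, -5)) = 47*0³ = 47*0 = 0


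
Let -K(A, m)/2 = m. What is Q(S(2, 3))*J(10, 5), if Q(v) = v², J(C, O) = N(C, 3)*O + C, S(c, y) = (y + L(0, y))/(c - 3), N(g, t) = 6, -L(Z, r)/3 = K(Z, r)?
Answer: 17640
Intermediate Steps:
K(A, m) = -2*m
L(Z, r) = 6*r (L(Z, r) = -(-6)*r = 6*r)
S(c, y) = 7*y/(-3 + c) (S(c, y) = (y + 6*y)/(c - 3) = (7*y)/(-3 + c) = 7*y/(-3 + c))
J(C, O) = C + 6*O (J(C, O) = 6*O + C = C + 6*O)
Q(S(2, 3))*J(10, 5) = (7*3/(-3 + 2))²*(10 + 6*5) = (7*3/(-1))²*(10 + 30) = (7*3*(-1))²*40 = (-21)²*40 = 441*40 = 17640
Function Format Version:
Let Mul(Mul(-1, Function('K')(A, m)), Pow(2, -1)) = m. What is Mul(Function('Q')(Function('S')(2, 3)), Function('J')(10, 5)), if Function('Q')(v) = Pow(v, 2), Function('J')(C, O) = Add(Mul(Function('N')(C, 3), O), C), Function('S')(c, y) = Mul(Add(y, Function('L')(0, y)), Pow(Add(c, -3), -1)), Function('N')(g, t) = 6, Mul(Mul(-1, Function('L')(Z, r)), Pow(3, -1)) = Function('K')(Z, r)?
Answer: 17640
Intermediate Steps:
Function('K')(A, m) = Mul(-2, m)
Function('L')(Z, r) = Mul(6, r) (Function('L')(Z, r) = Mul(-3, Mul(-2, r)) = Mul(6, r))
Function('S')(c, y) = Mul(7, y, Pow(Add(-3, c), -1)) (Function('S')(c, y) = Mul(Add(y, Mul(6, y)), Pow(Add(c, -3), -1)) = Mul(Mul(7, y), Pow(Add(-3, c), -1)) = Mul(7, y, Pow(Add(-3, c), -1)))
Function('J')(C, O) = Add(C, Mul(6, O)) (Function('J')(C, O) = Add(Mul(6, O), C) = Add(C, Mul(6, O)))
Mul(Function('Q')(Function('S')(2, 3)), Function('J')(10, 5)) = Mul(Pow(Mul(7, 3, Pow(Add(-3, 2), -1)), 2), Add(10, Mul(6, 5))) = Mul(Pow(Mul(7, 3, Pow(-1, -1)), 2), Add(10, 30)) = Mul(Pow(Mul(7, 3, -1), 2), 40) = Mul(Pow(-21, 2), 40) = Mul(441, 40) = 17640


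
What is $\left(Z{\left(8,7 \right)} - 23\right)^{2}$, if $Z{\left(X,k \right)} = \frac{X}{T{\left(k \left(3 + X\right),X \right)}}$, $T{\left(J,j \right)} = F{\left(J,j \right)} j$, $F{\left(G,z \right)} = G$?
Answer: $\frac{3132900}{5929} \approx 528.4$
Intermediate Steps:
$T{\left(J,j \right)} = J j$
$Z{\left(X,k \right)} = \frac{1}{k \left(3 + X\right)}$ ($Z{\left(X,k \right)} = \frac{X}{k \left(3 + X\right) X} = \frac{X}{X k \left(3 + X\right)} = X \frac{1}{X k \left(3 + X\right)} = \frac{1}{k \left(3 + X\right)}$)
$\left(Z{\left(8,7 \right)} - 23\right)^{2} = \left(\frac{1}{7 \left(3 + 8\right)} - 23\right)^{2} = \left(\frac{1}{7 \cdot 11} - 23\right)^{2} = \left(\frac{1}{7} \cdot \frac{1}{11} - 23\right)^{2} = \left(\frac{1}{77} - 23\right)^{2} = \left(- \frac{1770}{77}\right)^{2} = \frac{3132900}{5929}$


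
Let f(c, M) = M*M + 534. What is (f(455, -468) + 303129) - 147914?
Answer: 374773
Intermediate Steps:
f(c, M) = 534 + M² (f(c, M) = M² + 534 = 534 + M²)
(f(455, -468) + 303129) - 147914 = ((534 + (-468)²) + 303129) - 147914 = ((534 + 219024) + 303129) - 147914 = (219558 + 303129) - 147914 = 522687 - 147914 = 374773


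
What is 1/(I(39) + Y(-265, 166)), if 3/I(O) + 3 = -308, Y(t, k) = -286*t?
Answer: 311/23570687 ≈ 1.3194e-5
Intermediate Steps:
I(O) = -3/311 (I(O) = 3/(-3 - 308) = 3/(-311) = 3*(-1/311) = -3/311)
1/(I(39) + Y(-265, 166)) = 1/(-3/311 - 286*(-265)) = 1/(-3/311 + 75790) = 1/(23570687/311) = 311/23570687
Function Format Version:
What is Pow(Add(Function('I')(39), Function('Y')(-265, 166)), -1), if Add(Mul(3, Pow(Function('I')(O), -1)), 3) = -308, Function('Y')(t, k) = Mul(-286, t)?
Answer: Rational(311, 23570687) ≈ 1.3194e-5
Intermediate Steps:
Function('I')(O) = Rational(-3, 311) (Function('I')(O) = Mul(3, Pow(Add(-3, -308), -1)) = Mul(3, Pow(-311, -1)) = Mul(3, Rational(-1, 311)) = Rational(-3, 311))
Pow(Add(Function('I')(39), Function('Y')(-265, 166)), -1) = Pow(Add(Rational(-3, 311), Mul(-286, -265)), -1) = Pow(Add(Rational(-3, 311), 75790), -1) = Pow(Rational(23570687, 311), -1) = Rational(311, 23570687)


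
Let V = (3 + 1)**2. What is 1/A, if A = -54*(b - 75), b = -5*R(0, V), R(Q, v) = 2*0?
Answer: 1/4050 ≈ 0.00024691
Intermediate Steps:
V = 16 (V = 4**2 = 16)
R(Q, v) = 0
b = 0 (b = -5*0 = 0)
A = 4050 (A = -54*(0 - 75) = -54*(-75) = 4050)
1/A = 1/4050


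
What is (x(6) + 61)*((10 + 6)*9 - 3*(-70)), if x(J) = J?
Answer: 23718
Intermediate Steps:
(x(6) + 61)*((10 + 6)*9 - 3*(-70)) = (6 + 61)*((10 + 6)*9 - 3*(-70)) = 67*(16*9 + 210) = 67*(144 + 210) = 67*354 = 23718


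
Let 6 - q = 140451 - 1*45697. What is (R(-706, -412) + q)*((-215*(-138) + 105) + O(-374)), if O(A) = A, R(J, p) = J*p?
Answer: 5766241724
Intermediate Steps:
q = -94748 (q = 6 - (140451 - 1*45697) = 6 - (140451 - 45697) = 6 - 1*94754 = 6 - 94754 = -94748)
(R(-706, -412) + q)*((-215*(-138) + 105) + O(-374)) = (-706*(-412) - 94748)*((-215*(-138) + 105) - 374) = (290872 - 94748)*((29670 + 105) - 374) = 196124*(29775 - 374) = 196124*29401 = 5766241724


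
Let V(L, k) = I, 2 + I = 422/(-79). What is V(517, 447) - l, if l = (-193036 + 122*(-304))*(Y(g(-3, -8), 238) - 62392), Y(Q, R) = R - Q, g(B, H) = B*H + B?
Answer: -1130328816880/79 ≈ -1.4308e+10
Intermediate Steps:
g(B, H) = B + B*H
I = -580/79 (I = -2 + 422/(-79) = -2 + 422*(-1/79) = -2 - 422/79 = -580/79 ≈ -7.3418)
V(L, k) = -580/79
l = 14307959700 (l = (-193036 + 122*(-304))*((238 - (-3)*(1 - 8)) - 62392) = (-193036 - 37088)*((238 - (-3)*(-7)) - 62392) = -230124*((238 - 1*21) - 62392) = -230124*((238 - 21) - 62392) = -230124*(217 - 62392) = -230124*(-62175) = 14307959700)
V(517, 447) - l = -580/79 - 1*14307959700 = -580/79 - 14307959700 = -1130328816880/79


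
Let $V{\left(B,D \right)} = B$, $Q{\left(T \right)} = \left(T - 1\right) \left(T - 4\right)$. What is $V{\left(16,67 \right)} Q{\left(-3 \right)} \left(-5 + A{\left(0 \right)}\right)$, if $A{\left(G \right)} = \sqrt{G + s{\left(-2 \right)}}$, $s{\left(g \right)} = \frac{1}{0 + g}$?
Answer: $-2240 + 224 i \sqrt{2} \approx -2240.0 + 316.78 i$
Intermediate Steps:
$s{\left(g \right)} = \frac{1}{g}$
$A{\left(G \right)} = \sqrt{- \frac{1}{2} + G}$ ($A{\left(G \right)} = \sqrt{G + \frac{1}{-2}} = \sqrt{G - \frac{1}{2}} = \sqrt{- \frac{1}{2} + G}$)
$Q{\left(T \right)} = \left(-1 + T\right) \left(-4 + T\right)$
$V{\left(16,67 \right)} Q{\left(-3 \right)} \left(-5 + A{\left(0 \right)}\right) = 16 \left(4 + \left(-3\right)^{2} - -15\right) \left(-5 + \frac{\sqrt{-2 + 4 \cdot 0}}{2}\right) = 16 \left(4 + 9 + 15\right) \left(-5 + \frac{\sqrt{-2 + 0}}{2}\right) = 16 \cdot 28 \left(-5 + \frac{\sqrt{-2}}{2}\right) = 16 \cdot 28 \left(-5 + \frac{i \sqrt{2}}{2}\right) = 16 \left(-140 + 14 i \sqrt{2}\right) = -2240 + 224 i \sqrt{2}$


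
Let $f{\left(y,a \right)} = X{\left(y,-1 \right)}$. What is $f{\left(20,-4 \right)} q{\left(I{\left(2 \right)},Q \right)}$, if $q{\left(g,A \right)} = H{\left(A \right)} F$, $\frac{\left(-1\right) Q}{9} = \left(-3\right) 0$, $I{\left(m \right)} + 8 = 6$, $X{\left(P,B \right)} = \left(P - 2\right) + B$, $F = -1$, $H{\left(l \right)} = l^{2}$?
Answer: $0$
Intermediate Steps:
$X{\left(P,B \right)} = -2 + B + P$ ($X{\left(P,B \right)} = \left(-2 + P\right) + B = -2 + B + P$)
$f{\left(y,a \right)} = -3 + y$ ($f{\left(y,a \right)} = -2 - 1 + y = -3 + y$)
$I{\left(m \right)} = -2$ ($I{\left(m \right)} = -8 + 6 = -2$)
$Q = 0$ ($Q = - 9 \left(\left(-3\right) 0\right) = \left(-9\right) 0 = 0$)
$q{\left(g,A \right)} = - A^{2}$ ($q{\left(g,A \right)} = A^{2} \left(-1\right) = - A^{2}$)
$f{\left(20,-4 \right)} q{\left(I{\left(2 \right)},Q \right)} = \left(-3 + 20\right) \left(- 0^{2}\right) = 17 \left(\left(-1\right) 0\right) = 17 \cdot 0 = 0$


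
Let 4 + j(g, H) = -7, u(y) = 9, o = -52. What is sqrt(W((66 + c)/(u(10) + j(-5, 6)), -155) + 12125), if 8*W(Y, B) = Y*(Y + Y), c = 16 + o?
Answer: 5*sqrt(1949)/2 ≈ 110.37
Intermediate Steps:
j(g, H) = -11 (j(g, H) = -4 - 7 = -11)
c = -36 (c = 16 - 52 = -36)
W(Y, B) = Y**2/4 (W(Y, B) = (Y*(Y + Y))/8 = (Y*(2*Y))/8 = (2*Y**2)/8 = Y**2/4)
sqrt(W((66 + c)/(u(10) + j(-5, 6)), -155) + 12125) = sqrt(((66 - 36)/(9 - 11))**2/4 + 12125) = sqrt((30/(-2))**2/4 + 12125) = sqrt((30*(-1/2))**2/4 + 12125) = sqrt((1/4)*(-15)**2 + 12125) = sqrt((1/4)*225 + 12125) = sqrt(225/4 + 12125) = sqrt(48725/4) = 5*sqrt(1949)/2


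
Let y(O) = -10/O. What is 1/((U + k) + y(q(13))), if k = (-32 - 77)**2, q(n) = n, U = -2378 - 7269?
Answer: 13/29032 ≈ 0.00044778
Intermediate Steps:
U = -9647
k = 11881 (k = (-109)**2 = 11881)
1/((U + k) + y(q(13))) = 1/((-9647 + 11881) - 10/13) = 1/(2234 - 10*1/13) = 1/(2234 - 10/13) = 1/(29032/13) = 13/29032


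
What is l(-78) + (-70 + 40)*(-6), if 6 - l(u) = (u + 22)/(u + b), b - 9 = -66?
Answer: 25054/135 ≈ 185.59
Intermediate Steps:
b = -57 (b = 9 - 66 = -57)
l(u) = 6 - (22 + u)/(-57 + u) (l(u) = 6 - (u + 22)/(u - 57) = 6 - (22 + u)/(-57 + u))
l(-78) + (-70 + 40)*(-6) = (-364 + 5*(-78))/(-57 - 78) + (-70 + 40)*(-6) = (-364 - 390)/(-135) - 30*(-6) = -1/135*(-754) + 180 = 754/135 + 180 = 25054/135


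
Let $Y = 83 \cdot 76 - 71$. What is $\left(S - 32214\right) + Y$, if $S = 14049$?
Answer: $-11928$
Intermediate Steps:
$Y = 6237$ ($Y = 6308 - 71 = 6237$)
$\left(S - 32214\right) + Y = \left(14049 - 32214\right) + 6237 = -18165 + 6237 = -11928$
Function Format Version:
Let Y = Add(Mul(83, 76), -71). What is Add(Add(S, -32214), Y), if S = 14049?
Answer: -11928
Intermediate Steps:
Y = 6237 (Y = Add(6308, -71) = 6237)
Add(Add(S, -32214), Y) = Add(Add(14049, -32214), 6237) = Add(-18165, 6237) = -11928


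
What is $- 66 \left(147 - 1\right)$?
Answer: $-9636$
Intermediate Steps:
$- 66 \left(147 - 1\right) = \left(-66\right) 146 = -9636$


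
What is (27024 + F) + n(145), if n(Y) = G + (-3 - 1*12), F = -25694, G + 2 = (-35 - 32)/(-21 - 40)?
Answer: 80160/61 ≈ 1314.1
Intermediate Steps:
G = -55/61 (G = -2 + (-35 - 32)/(-21 - 40) = -2 - 67/(-61) = -2 - 67*(-1/61) = -2 + 67/61 = -55/61 ≈ -0.90164)
n(Y) = -970/61 (n(Y) = -55/61 + (-3 - 1*12) = -55/61 + (-3 - 12) = -55/61 - 15 = -970/61)
(27024 + F) + n(145) = (27024 - 25694) - 970/61 = 1330 - 970/61 = 80160/61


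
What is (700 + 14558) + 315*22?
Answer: 22188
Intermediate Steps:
(700 + 14558) + 315*22 = 15258 + 6930 = 22188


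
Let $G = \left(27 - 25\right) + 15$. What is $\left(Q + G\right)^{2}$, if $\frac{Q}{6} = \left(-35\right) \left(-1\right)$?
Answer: $51529$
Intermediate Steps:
$Q = 210$ ($Q = 6 \left(\left(-35\right) \left(-1\right)\right) = 6 \cdot 35 = 210$)
$G = 17$ ($G = \left(27 - 25\right) + 15 = 2 + 15 = 17$)
$\left(Q + G\right)^{2} = \left(210 + 17\right)^{2} = 227^{2} = 51529$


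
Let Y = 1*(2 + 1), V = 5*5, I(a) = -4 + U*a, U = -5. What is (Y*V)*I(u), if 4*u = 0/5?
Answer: -300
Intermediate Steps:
u = 0 (u = (0/5)/4 = (0*(⅕))/4 = (¼)*0 = 0)
I(a) = -4 - 5*a
V = 25
Y = 3 (Y = 1*3 = 3)
(Y*V)*I(u) = (3*25)*(-4 - 5*0) = 75*(-4 + 0) = 75*(-4) = -300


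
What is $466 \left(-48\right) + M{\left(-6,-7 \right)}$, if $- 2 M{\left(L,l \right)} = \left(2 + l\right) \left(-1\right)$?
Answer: $- \frac{44741}{2} \approx -22371.0$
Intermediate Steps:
$M{\left(L,l \right)} = 1 + \frac{l}{2}$ ($M{\left(L,l \right)} = - \frac{\left(2 + l\right) \left(-1\right)}{2} = - \frac{-2 - l}{2} = 1 + \frac{l}{2}$)
$466 \left(-48\right) + M{\left(-6,-7 \right)} = 466 \left(-48\right) + \left(1 + \frac{1}{2} \left(-7\right)\right) = -22368 + \left(1 - \frac{7}{2}\right) = -22368 - \frac{5}{2} = - \frac{44741}{2}$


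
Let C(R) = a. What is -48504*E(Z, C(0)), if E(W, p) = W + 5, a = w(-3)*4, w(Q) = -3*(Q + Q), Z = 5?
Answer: -485040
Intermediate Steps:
w(Q) = -6*Q
a = 72 (a = -6*(-3)*4 = 18*4 = 72)
C(R) = 72
E(W, p) = 5 + W
-48504*E(Z, C(0)) = -48504*(5 + 5) = -48504*10 = -485040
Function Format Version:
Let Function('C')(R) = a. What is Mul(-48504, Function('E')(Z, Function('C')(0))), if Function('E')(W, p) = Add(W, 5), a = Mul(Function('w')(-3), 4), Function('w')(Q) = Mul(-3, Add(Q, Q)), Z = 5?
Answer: -485040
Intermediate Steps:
Function('w')(Q) = Mul(-6, Q) (Function('w')(Q) = Mul(-3, Mul(2, Q)) = Mul(-6, Q))
a = 72 (a = Mul(Mul(-6, -3), 4) = Mul(18, 4) = 72)
Function('C')(R) = 72
Function('E')(W, p) = Add(5, W)
Mul(-48504, Function('E')(Z, Function('C')(0))) = Mul(-48504, Add(5, 5)) = Mul(-48504, 10) = -485040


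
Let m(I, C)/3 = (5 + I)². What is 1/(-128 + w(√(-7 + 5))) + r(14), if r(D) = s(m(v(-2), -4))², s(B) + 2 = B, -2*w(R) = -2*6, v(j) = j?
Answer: 76249/122 ≈ 624.99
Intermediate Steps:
w(R) = 6 (w(R) = -(-1)*6 = -½*(-12) = 6)
m(I, C) = 3*(5 + I)²
s(B) = -2 + B
r(D) = 625 (r(D) = (-2 + 3*(5 - 2)²)² = (-2 + 3*3²)² = (-2 + 3*9)² = (-2 + 27)² = 25² = 625)
1/(-128 + w(√(-7 + 5))) + r(14) = 1/(-128 + 6) + 625 = 1/(-122) + 625 = -1/122 + 625 = 76249/122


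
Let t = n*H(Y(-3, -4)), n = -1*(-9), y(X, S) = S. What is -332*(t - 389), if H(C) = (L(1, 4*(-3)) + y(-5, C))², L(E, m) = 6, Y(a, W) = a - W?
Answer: -17264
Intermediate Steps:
H(C) = (6 + C)²
n = 9
t = 441 (t = 9*(6 + (-3 - 1*(-4)))² = 9*(6 + (-3 + 4))² = 9*(6 + 1)² = 9*7² = 9*49 = 441)
-332*(t - 389) = -332*(441 - 389) = -332*52 = -17264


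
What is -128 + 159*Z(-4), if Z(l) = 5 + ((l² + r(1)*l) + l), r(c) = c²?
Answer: 1939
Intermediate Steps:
Z(l) = 5 + l² + 2*l (Z(l) = 5 + ((l² + 1²*l) + l) = 5 + ((l² + 1*l) + l) = 5 + ((l² + l) + l) = 5 + ((l + l²) + l) = 5 + (l² + 2*l) = 5 + l² + 2*l)
-128 + 159*Z(-4) = -128 + 159*(5 + (-4)² + 2*(-4)) = -128 + 159*(5 + 16 - 8) = -128 + 159*13 = -128 + 2067 = 1939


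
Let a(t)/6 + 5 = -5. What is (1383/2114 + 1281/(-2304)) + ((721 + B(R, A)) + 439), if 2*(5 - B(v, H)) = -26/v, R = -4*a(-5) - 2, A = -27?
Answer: 16079332933/13800192 ≈ 1165.2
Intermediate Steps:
a(t) = -60 (a(t) = -30 + 6*(-5) = -30 - 30 = -60)
R = 238 (R = -4*(-60) - 2 = 240 - 2 = 238)
B(v, H) = 5 + 13/v (B(v, H) = 5 - (-13)/v = 5 + 13/v)
(1383/2114 + 1281/(-2304)) + ((721 + B(R, A)) + 439) = (1383/2114 + 1281/(-2304)) + ((721 + (5 + 13/238)) + 439) = (1383*(1/2114) + 1281*(-1/2304)) + ((721 + (5 + 13*(1/238))) + 439) = (1383/2114 - 427/768) + ((721 + (5 + 13/238)) + 439) = 79733/811776 + ((721 + 1203/238) + 439) = 79733/811776 + (172801/238 + 439) = 79733/811776 + 277283/238 = 16079332933/13800192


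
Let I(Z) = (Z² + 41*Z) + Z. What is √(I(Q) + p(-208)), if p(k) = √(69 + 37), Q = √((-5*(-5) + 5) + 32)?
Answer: √(62 + √106 + 42*√62) ≈ 20.075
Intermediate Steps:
Q = √62 (Q = √((25 + 5) + 32) = √(30 + 32) = √62 ≈ 7.8740)
p(k) = √106
I(Z) = Z² + 42*Z
√(I(Q) + p(-208)) = √(√62*(42 + √62) + √106) = √(√106 + √62*(42 + √62))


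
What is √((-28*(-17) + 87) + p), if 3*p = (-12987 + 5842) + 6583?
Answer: 7*√69/3 ≈ 19.382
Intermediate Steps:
p = -562/3 (p = ((-12987 + 5842) + 6583)/3 = (-7145 + 6583)/3 = (⅓)*(-562) = -562/3 ≈ -187.33)
√((-28*(-17) + 87) + p) = √((-28*(-17) + 87) - 562/3) = √((476 + 87) - 562/3) = √(563 - 562/3) = √(1127/3) = 7*√69/3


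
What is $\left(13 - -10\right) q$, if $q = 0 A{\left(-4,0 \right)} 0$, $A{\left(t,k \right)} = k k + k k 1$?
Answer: $0$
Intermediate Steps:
$A{\left(t,k \right)} = 2 k^{2}$ ($A{\left(t,k \right)} = k^{2} + k^{2} \cdot 1 = k^{2} + k^{2} = 2 k^{2}$)
$q = 0$ ($q = 0 \cdot 2 \cdot 0^{2} \cdot 0 = 0 \cdot 2 \cdot 0 \cdot 0 = 0 \cdot 0 \cdot 0 = 0 \cdot 0 = 0$)
$\left(13 - -10\right) q = \left(13 - -10\right) 0 = \left(13 + 10\right) 0 = 23 \cdot 0 = 0$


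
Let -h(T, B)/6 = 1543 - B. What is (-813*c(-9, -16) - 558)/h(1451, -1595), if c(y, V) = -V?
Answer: 2261/3138 ≈ 0.72052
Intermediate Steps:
h(T, B) = -9258 + 6*B (h(T, B) = -6*(1543 - B) = -9258 + 6*B)
(-813*c(-9, -16) - 558)/h(1451, -1595) = (-(-813)*(-16) - 558)/(-9258 + 6*(-1595)) = (-813*16 - 558)/(-9258 - 9570) = (-13008 - 558)/(-18828) = -13566*(-1/18828) = 2261/3138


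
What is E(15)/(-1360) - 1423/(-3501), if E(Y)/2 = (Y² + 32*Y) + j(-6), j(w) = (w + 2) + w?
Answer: -293111/476136 ≈ -0.61560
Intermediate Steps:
j(w) = 2 + 2*w (j(w) = (2 + w) + w = 2 + 2*w)
E(Y) = -20 + 2*Y² + 64*Y (E(Y) = 2*((Y² + 32*Y) + (2 + 2*(-6))) = 2*((Y² + 32*Y) + (2 - 12)) = 2*((Y² + 32*Y) - 10) = 2*(-10 + Y² + 32*Y) = -20 + 2*Y² + 64*Y)
E(15)/(-1360) - 1423/(-3501) = (-20 + 2*15² + 64*15)/(-1360) - 1423/(-3501) = (-20 + 2*225 + 960)*(-1/1360) - 1423*(-1/3501) = (-20 + 450 + 960)*(-1/1360) + 1423/3501 = 1390*(-1/1360) + 1423/3501 = -139/136 + 1423/3501 = -293111/476136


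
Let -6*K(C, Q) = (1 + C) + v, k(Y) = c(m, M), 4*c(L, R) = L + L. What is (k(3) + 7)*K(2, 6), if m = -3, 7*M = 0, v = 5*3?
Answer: -33/2 ≈ -16.500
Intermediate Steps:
v = 15
M = 0 (M = (1/7)*0 = 0)
c(L, R) = L/2 (c(L, R) = (L + L)/4 = (2*L)/4 = L/2)
k(Y) = -3/2 (k(Y) = (1/2)*(-3) = -3/2)
K(C, Q) = -8/3 - C/6 (K(C, Q) = -((1 + C) + 15)/6 = -(16 + C)/6 = -8/3 - C/6)
(k(3) + 7)*K(2, 6) = (-3/2 + 7)*(-8/3 - 1/6*2) = 11*(-8/3 - 1/3)/2 = (11/2)*(-3) = -33/2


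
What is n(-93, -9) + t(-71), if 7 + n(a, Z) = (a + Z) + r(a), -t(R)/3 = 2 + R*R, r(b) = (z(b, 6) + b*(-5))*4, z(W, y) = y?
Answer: -13354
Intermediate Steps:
r(b) = 24 - 20*b (r(b) = (6 + b*(-5))*4 = (6 - 5*b)*4 = 24 - 20*b)
t(R) = -6 - 3*R**2 (t(R) = -3*(2 + R*R) = -3*(2 + R**2) = -6 - 3*R**2)
n(a, Z) = 17 + Z - 19*a (n(a, Z) = -7 + ((a + Z) + (24 - 20*a)) = -7 + ((Z + a) + (24 - 20*a)) = -7 + (24 + Z - 19*a) = 17 + Z - 19*a)
n(-93, -9) + t(-71) = (17 - 9 - 19*(-93)) + (-6 - 3*(-71)**2) = (17 - 9 + 1767) + (-6 - 3*5041) = 1775 + (-6 - 15123) = 1775 - 15129 = -13354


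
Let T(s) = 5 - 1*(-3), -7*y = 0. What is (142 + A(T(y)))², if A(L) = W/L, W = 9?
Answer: 1311025/64 ≈ 20485.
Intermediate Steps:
y = 0 (y = -⅐*0 = 0)
T(s) = 8 (T(s) = 5 + 3 = 8)
A(L) = 9/L
(142 + A(T(y)))² = (142 + 9/8)² = (1145/8)² = 1311025/64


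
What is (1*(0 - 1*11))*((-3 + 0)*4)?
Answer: 132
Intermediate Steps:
(1*(0 - 1*11))*((-3 + 0)*4) = (1*(0 - 11))*(-3*4) = (1*(-11))*(-12) = -11*(-12) = 132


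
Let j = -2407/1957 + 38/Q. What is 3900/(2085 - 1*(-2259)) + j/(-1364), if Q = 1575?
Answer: 683858969029/760964381100 ≈ 0.89867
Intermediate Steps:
j = -3716659/3082275 (j = -2407/1957 + 38/1575 = -3716659/3082275 ≈ -1.2058)
3900/(2085 - 1*(-2259)) + j/(-1364) = 3900/(2085 - 1*(-2259)) - 3716659/3082275/(-1364) = 3900/(2085 + 2259) - 3716659/3082275*(-1/1364) = 3900/4344 + 3716659/4204223100 = 3900*(1/4344) + 3716659/4204223100 = 325/362 + 3716659/4204223100 = 683858969029/760964381100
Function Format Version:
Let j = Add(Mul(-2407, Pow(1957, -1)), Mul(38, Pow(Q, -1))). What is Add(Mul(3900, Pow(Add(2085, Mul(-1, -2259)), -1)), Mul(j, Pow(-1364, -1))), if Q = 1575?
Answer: Rational(683858969029, 760964381100) ≈ 0.89867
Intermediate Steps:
j = Rational(-3716659, 3082275) (j = Add(Mul(-2407, Pow(1957, -1)), Mul(38, Pow(1575, -1))) = Add(Mul(-2407, Rational(1, 1957)), Mul(38, Rational(1, 1575))) = Add(Rational(-2407, 1957), Rational(38, 1575)) = Rational(-3716659, 3082275) ≈ -1.2058)
Add(Mul(3900, Pow(Add(2085, Mul(-1, -2259)), -1)), Mul(j, Pow(-1364, -1))) = Add(Mul(3900, Pow(Add(2085, Mul(-1, -2259)), -1)), Mul(Rational(-3716659, 3082275), Pow(-1364, -1))) = Add(Mul(3900, Pow(Add(2085, 2259), -1)), Mul(Rational(-3716659, 3082275), Rational(-1, 1364))) = Add(Mul(3900, Pow(4344, -1)), Rational(3716659, 4204223100)) = Add(Mul(3900, Rational(1, 4344)), Rational(3716659, 4204223100)) = Add(Rational(325, 362), Rational(3716659, 4204223100)) = Rational(683858969029, 760964381100)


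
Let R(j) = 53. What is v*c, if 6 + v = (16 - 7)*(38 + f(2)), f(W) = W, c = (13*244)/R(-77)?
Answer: 1122888/53 ≈ 21187.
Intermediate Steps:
c = 3172/53 (c = (13*244)/53 = 3172*(1/53) = 3172/53 ≈ 59.849)
v = 354 (v = -6 + (16 - 7)*(38 + 2) = -6 + 9*40 = -6 + 360 = 354)
v*c = 354*(3172/53) = 1122888/53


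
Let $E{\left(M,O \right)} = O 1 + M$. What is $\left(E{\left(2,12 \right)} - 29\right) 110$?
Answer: $-1650$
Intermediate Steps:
$E{\left(M,O \right)} = M + O$ ($E{\left(M,O \right)} = O + M = M + O$)
$\left(E{\left(2,12 \right)} - 29\right) 110 = \left(\left(2 + 12\right) - 29\right) 110 = \left(14 - 29\right) 110 = \left(-15\right) 110 = -1650$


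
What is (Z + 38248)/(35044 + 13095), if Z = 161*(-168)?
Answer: 1600/6877 ≈ 0.23266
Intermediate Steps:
Z = -27048
(Z + 38248)/(35044 + 13095) = (-27048 + 38248)/(35044 + 13095) = 11200/48139 = 11200*(1/48139) = 1600/6877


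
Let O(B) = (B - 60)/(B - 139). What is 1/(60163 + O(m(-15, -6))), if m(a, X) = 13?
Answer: 126/7580585 ≈ 1.6621e-5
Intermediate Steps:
O(B) = (-60 + B)/(-139 + B)
1/(60163 + O(m(-15, -6))) = 1/(60163 + (-60 + 13)/(-139 + 13)) = 1/(60163 - 47/(-126)) = 1/(60163 - 1/126*(-47)) = 1/(60163 + 47/126) = 1/(7580585/126) = 126/7580585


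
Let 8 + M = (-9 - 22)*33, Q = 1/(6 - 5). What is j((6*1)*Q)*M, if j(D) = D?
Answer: -6186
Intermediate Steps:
Q = 1 (Q = 1/1 = 1)
M = -1031 (M = -8 + (-9 - 22)*33 = -8 - 31*33 = -8 - 1023 = -1031)
j((6*1)*Q)*M = ((6*1)*1)*(-1031) = (6*1)*(-1031) = 6*(-1031) = -6186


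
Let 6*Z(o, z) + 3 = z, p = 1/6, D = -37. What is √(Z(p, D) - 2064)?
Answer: 2*I*√4659/3 ≈ 45.505*I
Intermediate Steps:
p = ⅙ ≈ 0.16667
Z(o, z) = -½ + z/6
√(Z(p, D) - 2064) = √((-½ + (⅙)*(-37)) - 2064) = √((-½ - 37/6) - 2064) = √(-20/3 - 2064) = √(-6212/3) = 2*I*√4659/3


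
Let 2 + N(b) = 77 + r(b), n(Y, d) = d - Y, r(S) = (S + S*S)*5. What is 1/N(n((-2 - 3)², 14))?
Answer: 1/625 ≈ 0.0016000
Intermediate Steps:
r(S) = 5*S + 5*S² (r(S) = (S + S²)*5 = 5*S + 5*S²)
N(b) = 75 + 5*b*(1 + b) (N(b) = -2 + (77 + 5*b*(1 + b)) = 75 + 5*b*(1 + b))
1/N(n((-2 - 3)², 14)) = 1/(75 + 5*(14 - (-2 - 3)²)*(1 + (14 - (-2 - 3)²))) = 1/(75 + 5*(14 - 1*(-5)²)*(1 + (14 - 1*(-5)²))) = 1/(75 + 5*(14 - 1*25)*(1 + (14 - 1*25))) = 1/(75 + 5*(14 - 25)*(1 + (14 - 25))) = 1/(75 + 5*(-11)*(1 - 11)) = 1/(75 + 5*(-11)*(-10)) = 1/(75 + 550) = 1/625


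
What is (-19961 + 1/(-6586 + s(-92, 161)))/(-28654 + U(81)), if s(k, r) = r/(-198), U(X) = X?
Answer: 26032916827/37264592297 ≈ 0.69860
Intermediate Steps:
s(k, r) = -r/198 (s(k, r) = r*(-1/198) = -r/198)
(-19961 + 1/(-6586 + s(-92, 161)))/(-28654 + U(81)) = (-19961 + 1/(-6586 - 1/198*161))/(-28654 + 81) = (-19961 + 1/(-6586 - 161/198))/(-28573) = (-19961 + 1/(-1304189/198))*(-1/28573) = (-19961 - 198/1304189)*(-1/28573) = -26032916827/1304189*(-1/28573) = 26032916827/37264592297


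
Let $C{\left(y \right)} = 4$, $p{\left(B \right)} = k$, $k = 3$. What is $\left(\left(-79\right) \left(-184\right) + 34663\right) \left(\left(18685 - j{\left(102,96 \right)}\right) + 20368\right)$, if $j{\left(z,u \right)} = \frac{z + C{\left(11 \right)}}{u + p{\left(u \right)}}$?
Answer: $\frac{190210271059}{99} \approx 1.9213 \cdot 10^{9}$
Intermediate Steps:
$p{\left(B \right)} = 3$
$j{\left(z,u \right)} = \frac{4 + z}{3 + u}$ ($j{\left(z,u \right)} = \frac{z + 4}{u + 3} = \frac{4 + z}{3 + u}$)
$\left(\left(-79\right) \left(-184\right) + 34663\right) \left(\left(18685 - j{\left(102,96 \right)}\right) + 20368\right) = \left(\left(-79\right) \left(-184\right) + 34663\right) \left(\left(18685 - \frac{4 + 102}{3 + 96}\right) + 20368\right) = \left(14536 + 34663\right) \left(\left(18685 - \frac{1}{99} \cdot 106\right) + 20368\right) = 49199 \left(\left(18685 - \frac{1}{99} \cdot 106\right) + 20368\right) = 49199 \left(\left(18685 - \frac{106}{99}\right) + 20368\right) = 49199 \left(\frac{1849709}{99} + 20368\right) = 49199 \cdot \frac{3866141}{99} = \frac{190210271059}{99}$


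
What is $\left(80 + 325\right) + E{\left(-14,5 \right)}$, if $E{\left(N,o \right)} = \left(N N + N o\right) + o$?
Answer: $536$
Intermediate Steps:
$E{\left(N,o \right)} = o + N^{2} + N o$ ($E{\left(N,o \right)} = \left(N^{2} + N o\right) + o = o + N^{2} + N o$)
$\left(80 + 325\right) + E{\left(-14,5 \right)} = \left(80 + 325\right) + \left(5 + \left(-14\right)^{2} - 70\right) = 405 + \left(5 + 196 - 70\right) = 405 + 131 = 536$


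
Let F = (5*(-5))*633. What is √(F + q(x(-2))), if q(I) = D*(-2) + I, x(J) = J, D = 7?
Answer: I*√15841 ≈ 125.86*I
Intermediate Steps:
F = -15825 (F = -25*633 = -15825)
q(I) = -14 + I (q(I) = 7*(-2) + I = -14 + I)
√(F + q(x(-2))) = √(-15825 + (-14 - 2)) = √(-15825 - 16) = √(-15841) = I*√15841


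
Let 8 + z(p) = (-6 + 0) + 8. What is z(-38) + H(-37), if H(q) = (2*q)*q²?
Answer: -101312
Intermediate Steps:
z(p) = -6 (z(p) = -8 + ((-6 + 0) + 8) = -8 + (-6 + 8) = -8 + 2 = -6)
H(q) = 2*q³
z(-38) + H(-37) = -6 + 2*(-37)³ = -6 + 2*(-50653) = -6 - 101306 = -101312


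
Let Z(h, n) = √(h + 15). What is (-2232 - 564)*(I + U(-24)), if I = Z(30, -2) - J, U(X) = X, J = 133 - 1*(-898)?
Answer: 2949780 - 8388*√5 ≈ 2.9310e+6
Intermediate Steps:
J = 1031 (J = 133 + 898 = 1031)
Z(h, n) = √(15 + h)
I = -1031 + 3*√5 (I = √(15 + 30) - 1*1031 = √45 - 1031 = 3*√5 - 1031 = -1031 + 3*√5 ≈ -1024.3)
(-2232 - 564)*(I + U(-24)) = (-2232 - 564)*((-1031 + 3*√5) - 24) = -2796*(-1055 + 3*√5) = 2949780 - 8388*√5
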